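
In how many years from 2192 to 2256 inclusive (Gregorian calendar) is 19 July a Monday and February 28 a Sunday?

Check each year's weekday for 19 July and February 28:
  2192: Thu/Tue  2193: Fri/Thu  2194: Sat/Fri  2195: Sun/Sat  2196: Tue/Sun  2197: Wed/Tue  2198: Thu/Wed  2199: Fri/Thu  2200: Sat/Fri  2201: Sun/Sat  2202: Mon/Sun ✓  2203: Tue/Mon  2204: Thu/Tue  2205: Fri/Thu  …(37 more)…  2243: Wed/Tue  2244: Fri/Wed  2245: Sat/Fri  2246: Sun/Sat  2247: Mon/Sun ✓  2248: Wed/Mon  2249: Thu/Wed  2250: Fri/Thu  2251: Sat/Fri  2252: Mon/Sat  2253: Tue/Mon  2254: Wed/Tue  2255: Thu/Wed  2256: Sat/Thu
Both conditions hold in: 2202, 2213, 2219, 2230, 2241, 2247 — 6.

6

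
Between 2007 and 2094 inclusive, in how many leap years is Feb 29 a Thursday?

3

Leap years in 2007–2094: 22 of them.
Feb 29 weekday advances by 5 (mod 7) from one leap year to the next four years later (or differs when a century non-leap intervenes).
Leap-day weekdays: 2008:Fri 2012:Wed 2016:Mon 2020:Sat 2024:Thu✓ 2028:Tue 2032:Sun 2036:Fri 2040:Wed 2044:Mon 2048:Sat 2052:Thu✓ 2056:Tue 2060:Sun 2064:Fri 2068:Wed 2072:Mon 2076:Sat 2080:Thu✓ 2084:Tue 2088:Sun 2092:Fri
Thursday: 2024, 2052, 2080 → 3.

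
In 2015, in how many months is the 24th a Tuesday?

3

Check the 24th of each month of 2015: Jan 24: Sat, Feb 24: Tue, Mar 24: Tue, Apr 24: Fri, May 24: Sun, Jun 24: Wed, Jul 24: Fri, Aug 24: Mon, Sep 24: Thu, Oct 24: Sat, Nov 24: Tue, Dec 24: Thu.
Tuesday occurs in February, March, November — 3 months.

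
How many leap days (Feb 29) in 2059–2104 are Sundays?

2

Leap years in 2059–2104: 11 of them.
Feb 29 weekday advances by 5 (mod 7) from one leap year to the next four years later (or differs when a century non-leap intervenes).
Leap-day weekdays: 2060:Sun✓ 2064:Fri 2068:Wed 2072:Mon 2076:Sat 2080:Thu 2084:Tue 2088:Sun✓ 2092:Fri 2096:Wed 2104:Fri
Sunday: 2060, 2088 → 2.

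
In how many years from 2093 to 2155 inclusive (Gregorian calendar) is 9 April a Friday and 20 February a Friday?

1

Check each year's weekday for 9 April and 20 February:
  2093: Thu/Fri  2094: Fri/Sat  2095: Sat/Sun  2096: Mon/Mon  2097: Tue/Wed  2098: Wed/Thu  2099: Thu/Fri  2100: Fri/Sat  2101: Sat/Sun  2102: Sun/Mon  2103: Mon/Tue  2104: Wed/Wed  2105: Thu/Fri  2106: Fri/Sat  …(35 more)…  2142: Mon/Tue  2143: Tue/Wed  2144: Thu/Thu  2145: Fri/Sat  2146: Sat/Sun  2147: Sun/Mon  2148: Tue/Tue  2149: Wed/Thu  2150: Thu/Fri  2151: Fri/Sat  2152: Sun/Sun  2153: Mon/Tue  2154: Tue/Wed  2155: Wed/Thu
Both conditions hold in: 2128 — 1.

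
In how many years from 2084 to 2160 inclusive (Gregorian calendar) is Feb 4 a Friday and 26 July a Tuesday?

9

Check each year's weekday for Feb 4 and 26 July:
  2084: Fri/Wed  2085: Sun/Thu  2086: Mon/Fri  2087: Tue/Sat  2088: Wed/Mon  2089: Fri/Tue ✓  2090: Sat/Wed  2091: Sun/Thu  2092: Mon/Sat  2093: Wed/Sun  2094: Thu/Mon  2095: Fri/Tue ✓  2096: Sat/Thu  2097: Mon/Fri  …(49 more)…  2147: Sat/Wed  2148: Sun/Fri  2149: Tue/Sat  2150: Wed/Sun  2151: Thu/Mon  2152: Fri/Wed  2153: Sun/Thu  2154: Mon/Fri  2155: Tue/Sat  2156: Wed/Mon  2157: Fri/Tue ✓  2158: Sat/Wed  2159: Sun/Thu  2160: Mon/Sat
Both conditions hold in: 2089, 2095, 2101, 2107, 2118, 2129, 2135, 2146, 2157 — 9.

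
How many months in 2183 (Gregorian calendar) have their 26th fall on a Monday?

Check the 26th of each month of 2183: Jan 26: Sun, Feb 26: Wed, Mar 26: Wed, Apr 26: Sat, May 26: Mon, Jun 26: Thu, Jul 26: Sat, Aug 26: Tue, Sep 26: Fri, Oct 26: Sun, Nov 26: Wed, Dec 26: Fri.
Monday occurs in May — 1 month.

1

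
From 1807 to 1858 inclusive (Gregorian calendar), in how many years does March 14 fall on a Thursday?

7

Track March 14's weekday year by year (advancing +1, or +2 across a Feb 29):
  1807: Sat  1808: Mon (+2)  1809: Tue (+1)  1810: Wed (+1)  1811: Thu (+1) ✓
  1812: Sat (+2)  1813: Sun (+1)  1814: Mon (+1)  1815: Tue (+1)  1816: Thu (+2) ✓
  1817: Fri (+1)  1818: Sat (+1)  1819: Sun (+1)  1820: Tue (+2)  … (24 more years) …
  1845: Fri (+1)  1846: Sat (+1)  1847: Sun (+1)  1848: Tue (+2)  1849: Wed (+1)
  1850: Thu (+1) ✓  1851: Fri (+1)  1852: Sun (+2)  1853: Mon (+1)  1854: Tue (+1)
  1855: Wed (+1)  1856: Fri (+2)  1857: Sat (+1)  1858: Sun (+1)
Thursday years: 1811, 1816, 1822, 1833, 1839, 1844, 1850 — 7 in total.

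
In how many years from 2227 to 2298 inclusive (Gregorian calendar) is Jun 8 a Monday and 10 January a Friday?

3

Check each year's weekday for Jun 8 and 10 January:
  2227: Fri/Wed  2228: Sun/Thu  2229: Mon/Sat  2230: Tue/Sun  2231: Wed/Mon  2232: Fri/Tue  2233: Sat/Thu  2234: Sun/Fri  2235: Mon/Sat  2236: Wed/Sun  2237: Thu/Tue  2238: Fri/Wed  2239: Sat/Thu  2240: Mon/Fri ✓  …(44 more)…  2285: Mon/Sat  2286: Tue/Sun  2287: Wed/Mon  2288: Fri/Tue  2289: Sat/Thu  2290: Sun/Fri  2291: Mon/Sat  2292: Wed/Sun  2293: Thu/Tue  2294: Fri/Wed  2295: Sat/Thu  2296: Mon/Fri ✓  2297: Tue/Sun  2298: Wed/Mon
Both conditions hold in: 2240, 2268, 2296 — 3.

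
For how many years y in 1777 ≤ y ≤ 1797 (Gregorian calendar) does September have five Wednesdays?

September has 30 days; it has five Wednesdays when Wednesday falls among the first (month-length − 28) days — i.e. when September 1 is one of Wednesday/Tuesday.
September 1 by year: 1777:Mon 1778:Tue✓ 1779:Wed✓ 1780:Fri 1781:Sat 1782:Sun 1783:Mon 1784:Wed✓ 1785:Thu 1786:Fri 1787:Sat 1788:Mon 1789:Tue✓ 1790:Wed✓ 1791:Thu 1792:Sat 1793:Sun 1794:Mon 1795:Tue✓ 1796:Thu 1797:Fri
Years with five Wednesdays: 1778, 1779, 1784, 1789, 1790, 1795 → 6.

6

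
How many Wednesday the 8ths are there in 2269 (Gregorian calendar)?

2

Check the 8th of each month of 2269: Jan 8: Fri, Feb 8: Mon, Mar 8: Mon, Apr 8: Thu, May 8: Sat, Jun 8: Tue, Jul 8: Thu, Aug 8: Sun, Sep 8: Wed, Oct 8: Fri, Nov 8: Mon, Dec 8: Wed.
Wednesday occurs in September, December — 2 months.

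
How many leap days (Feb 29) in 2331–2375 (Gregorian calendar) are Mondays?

Leap years in 2331–2375: 11 of them.
Feb 29 weekday advances by 5 (mod 7) from one leap year to the next four years later (or differs when a century non-leap intervenes).
Leap-day weekdays: 2332:Mon✓ 2336:Sat 2340:Thu 2344:Tue 2348:Sun 2352:Fri 2356:Wed 2360:Mon✓ 2364:Sat 2368:Thu 2372:Tue
Monday: 2332, 2360 → 2.

2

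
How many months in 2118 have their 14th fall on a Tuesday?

Check the 14th of each month of 2118: Jan 14: Fri, Feb 14: Mon, Mar 14: Mon, Apr 14: Thu, May 14: Sat, Jun 14: Tue, Jul 14: Thu, Aug 14: Sun, Sep 14: Wed, Oct 14: Fri, Nov 14: Mon, Dec 14: Wed.
Tuesday occurs in June — 1 month.

1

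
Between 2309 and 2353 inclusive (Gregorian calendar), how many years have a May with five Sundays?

May has 31 days; it has five Sundays when Sunday falls among the first (month-length − 28) days — i.e. when May 1 is one of Sunday/Saturday/Friday.
May 1 by year: 2309:Sat✓ 2310:Sun✓ 2311:Mon 2312:Wed 2313:Thu 2314:Fri✓ 2315:Sat✓ 2316:Mon 2317:Tue 2318:Wed 2319:Thu 2320:Sat✓ 2321:Sun✓ 2322:Mon 2323:Tue …(15 more)… 2339:Mon 2340:Wed 2341:Thu 2342:Fri✓ 2343:Sat✓ 2344:Mon 2345:Tue 2346:Wed 2347:Thu 2348:Sat✓ 2349:Sun✓ 2350:Mon 2351:Tue 2352:Thu 2353:Fri✓
Years with five Sundays: 2309, 2310, 2314, 2315, 2320, 2321, 2325, 2326, 2327, 2331, 2332, 2336, 2337, 2338, 2342, 2343, 2348, 2349, 2353 → 19.

19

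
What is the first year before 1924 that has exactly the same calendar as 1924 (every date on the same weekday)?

1884

Two years share a calendar iff Jan 1 falls on the same weekday and both are leap or both are common. 1924: Jan 1 is Tuesday, leap year.
1923: Jan 1 Monday, common
1922: Jan 1 Sunday, common
1921: Jan 1 Saturday, common
1920: Jan 1 Thursday, leap
1919: Jan 1 Wednesday, common
1918: Jan 1 Tuesday, common
1917: Jan 1 Monday, common
1916: Jan 1 Saturday, leap
1915: Jan 1 Friday, common
1914: Jan 1 Thursday, common
1913: Jan 1 Wednesday, common
1912: Jan 1 Monday, leap
1911: Jan 1 Sunday, common
1910: Jan 1 Saturday, common
1909: Jan 1 Friday, common
1908: Jan 1 Wednesday, leap
1907: Jan 1 Tuesday, common
1906: Jan 1 Monday, common
1905: Jan 1 Sunday, common
1904: Jan 1 Friday, leap
1903: Jan 1 Thursday, common
1902: Jan 1 Wednesday, common
1901: Jan 1 Tuesday, common
1900: Jan 1 Monday, common
1899: Jan 1 Sunday, common
1898: Jan 1 Saturday, common
1897: Jan 1 Friday, common
1896: Jan 1 Wednesday, leap
1895: Jan 1 Tuesday, common
1894: Jan 1 Monday, common
1893: Jan 1 Sunday, common
1892: Jan 1 Friday, leap
1891: Jan 1 Thursday, common
1890: Jan 1 Wednesday, common
1889: Jan 1 Tuesday, common
1888: Jan 1 Sunday, leap
1887: Jan 1 Saturday, common
1886: Jan 1 Friday, common
1885: Jan 1 Thursday, common
1884: Jan 1 Tuesday, leap
1884 matches on both conditions.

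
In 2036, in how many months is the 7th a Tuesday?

Check the 7th of each month of 2036: Jan 7: Mon, Feb 7: Thu, Mar 7: Fri, Apr 7: Mon, May 7: Wed, Jun 7: Sat, Jul 7: Mon, Aug 7: Thu, Sep 7: Sun, Oct 7: Tue, Nov 7: Fri, Dec 7: Sun.
Tuesday occurs in October — 1 month.

1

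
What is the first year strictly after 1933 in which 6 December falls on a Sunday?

From one year to the next, a fixed date's weekday advances by 1, or by 2 when a Feb 29 lies between the two dates.
1933: December 6 is Wednesday.
1934: Thursday (+1)
1935: Friday (+1)
1936: Sunday (+2)
6 December falls on a Sunday in 1936.

1936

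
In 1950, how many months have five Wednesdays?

4

A month of length L has five Wednesdays iff its first Wednesday is on day ≤ L−28 (so day 1–3 in a 31-day month, 1–2 in a 30-day month, day 1 in a leap February).
Checking each month of 1950: Jan starts Sun (31d); Feb starts Wed (28d); Mar starts Wed (31d) ✓; Apr starts Sat (30d); May starts Mon (31d) ✓; Jun starts Thu (30d); Jul starts Sat (31d); Aug starts Tue (31d) ✓; Sep starts Fri (30d); Oct starts Sun (31d); Nov starts Wed (30d) ✓; Dec starts Fri (31d).
Five-Wednesday months: March, May, August, November → 4.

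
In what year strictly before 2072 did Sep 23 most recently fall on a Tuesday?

2070

From one year to the next, a fixed date's weekday advances by 1, or by 2 when a Feb 29 lies between the two dates.
2072: September 23 is Friday.
2071: Wednesday (−2)
2070: Tuesday (−1)
Sep 23 falls on a Tuesday in 2070.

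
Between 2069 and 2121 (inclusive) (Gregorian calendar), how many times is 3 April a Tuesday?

Track 3 April's weekday year by year (advancing +1, or +2 across a Feb 29):
  2069: Wed  2070: Thu (+1)  2071: Fri (+1)  2072: Sun (+2)  2073: Mon (+1)
  2074: Tue (+1) ✓  2075: Wed (+1)  2076: Fri (+2)  2077: Sat (+1)  2078: Sun (+1)
  2079: Mon (+1)  2080: Wed (+2)  2081: Thu (+1)  2082: Fri (+1)  … (25 more years) …
  2108: Tue (+2) ✓  2109: Wed (+1)  2110: Thu (+1)  2111: Fri (+1)  2112: Sun (+2)
  2113: Mon (+1)  2114: Tue (+1) ✓  2115: Wed (+1)  2116: Fri (+2)  2117: Sat (+1)
  2118: Sun (+1)  2119: Mon (+1)  2120: Wed (+2)  2121: Thu (+1)
Tuesday years: 2074, 2085, 2091, 2096, 2103, 2108, 2114 — 7 in total.

7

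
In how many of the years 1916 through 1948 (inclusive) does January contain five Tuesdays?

January has 31 days; it has five Tuesdays when Tuesday falls among the first (month-length − 28) days — i.e. when January 1 is one of Tuesday/Monday/Sunday.
January 1 by year: 1916:Sat 1917:Mon✓ 1918:Tue✓ 1919:Wed 1920:Thu 1921:Sat 1922:Sun✓ 1923:Mon✓ 1924:Tue✓ 1925:Thu 1926:Fri 1927:Sat 1928:Sun✓ 1929:Tue✓ 1930:Wed …(3 more)… 1934:Mon✓ 1935:Tue✓ 1936:Wed 1937:Fri 1938:Sat 1939:Sun✓ 1940:Mon✓ 1941:Wed 1942:Thu 1943:Fri 1944:Sat 1945:Mon✓ 1946:Tue✓ 1947:Wed 1948:Thu
Years with five Tuesdays: 1917, 1918, 1922, 1923, 1924, 1928, 1929, 1933, 1934, 1935, 1939, 1940, 1945, 1946 → 14.

14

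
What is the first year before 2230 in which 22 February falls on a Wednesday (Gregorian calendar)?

2226

From one year to the next, a fixed date's weekday advances by 1, or by 2 when a Feb 29 lies between the two dates.
2230: February 22 is Monday.
2229: Sunday (−1)
2228: Friday (−2)
2227: Thursday (−1)
2226: Wednesday (−1)
22 February falls on a Wednesday in 2226.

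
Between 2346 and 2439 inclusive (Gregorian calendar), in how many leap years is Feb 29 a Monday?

3

Leap years in 2346–2439: 23 of them.
Feb 29 weekday advances by 5 (mod 7) from one leap year to the next four years later (or differs when a century non-leap intervenes).
Leap-day weekdays: 2348:Sun 2352:Fri 2356:Wed 2360:Mon✓ 2364:Sat 2368:Thu 2372:Tue 2376:Sun 2380:Fri 2384:Wed 2388:Mon✓ 2392:Sat 2396:Thu 2400:Tue 2404:Sun 2408:Fri 2412:Wed 2416:Mon✓ 2420:Sat 2424:Thu 2428:Tue 2432:Sun 2436:Fri
Monday: 2360, 2388, 2416 → 3.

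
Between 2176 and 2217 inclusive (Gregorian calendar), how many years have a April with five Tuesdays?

April has 30 days; it has five Tuesdays when Tuesday falls among the first (month-length − 28) days — i.e. when April 1 is one of Tuesday/Monday.
April 1 by year: 2176:Mon✓ 2177:Tue✓ 2178:Wed 2179:Thu 2180:Sat 2181:Sun 2182:Mon✓ 2183:Tue✓ 2184:Thu 2185:Fri 2186:Sat 2187:Sun 2188:Tue✓ 2189:Wed 2190:Thu …(12 more)… 2203:Fri 2204:Sun 2205:Mon✓ 2206:Tue✓ 2207:Wed 2208:Fri 2209:Sat 2210:Sun 2211:Mon✓ 2212:Wed 2213:Thu 2214:Fri 2215:Sat 2216:Mon✓ 2217:Tue✓
Years with five Tuesdays: 2176, 2177, 2182, 2183, 2188, 2193, 2194, 2199, 2200, 2205, 2206, 2211, 2216, 2217 → 14.

14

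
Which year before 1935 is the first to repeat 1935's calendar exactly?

1929

Two years share a calendar iff Jan 1 falls on the same weekday and both are leap or both are common. 1935: Jan 1 is Tuesday, common year.
1934: Jan 1 Monday, common
1933: Jan 1 Sunday, common
1932: Jan 1 Friday, leap
1931: Jan 1 Thursday, common
1930: Jan 1 Wednesday, common
1929: Jan 1 Tuesday, common
1929 matches on both conditions.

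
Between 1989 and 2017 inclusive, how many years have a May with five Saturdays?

12

May has 31 days; it has five Saturdays when Saturday falls among the first (month-length − 28) days — i.e. when May 1 is one of Saturday/Friday/Thursday.
May 1 by year: 1989:Mon 1990:Tue 1991:Wed 1992:Fri✓ 1993:Sat✓ 1994:Sun 1995:Mon 1996:Wed 1997:Thu✓ 1998:Fri✓ 1999:Sat✓ 2000:Mon 2001:Tue 2002:Wed 2003:Thu✓ 2004:Sat✓ 2005:Sun 2006:Mon 2007:Tue 2008:Thu✓ 2009:Fri✓ 2010:Sat✓ 2011:Sun 2012:Tue 2013:Wed 2014:Thu✓ 2015:Fri✓ 2016:Sun 2017:Mon
Years with five Saturdays: 1992, 1993, 1997, 1998, 1999, 2003, 2004, 2008, 2009, 2010, 2014, 2015 → 12.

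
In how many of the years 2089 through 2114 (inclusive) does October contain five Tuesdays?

10

October has 31 days; it has five Tuesdays when Tuesday falls among the first (month-length − 28) days — i.e. when October 1 is one of Tuesday/Monday/Sunday.
October 1 by year: 2089:Sat 2090:Sun✓ 2091:Mon✓ 2092:Wed 2093:Thu 2094:Fri 2095:Sat 2096:Mon✓ 2097:Tue✓ 2098:Wed 2099:Thu 2100:Fri 2101:Sat 2102:Sun✓ 2103:Mon✓ 2104:Wed 2105:Thu 2106:Fri 2107:Sat 2108:Mon✓ 2109:Tue✓ 2110:Wed 2111:Thu 2112:Sat 2113:Sun✓ 2114:Mon✓
Years with five Tuesdays: 2090, 2091, 2096, 2097, 2102, 2103, 2108, 2109, 2113, 2114 → 10.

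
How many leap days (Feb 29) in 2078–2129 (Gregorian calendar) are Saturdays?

Leap years in 2078–2129: 12 of them.
Feb 29 weekday advances by 5 (mod 7) from one leap year to the next four years later (or differs when a century non-leap intervenes).
Leap-day weekdays: 2080:Thu 2084:Tue 2088:Sun 2092:Fri 2096:Wed 2104:Fri 2108:Wed 2112:Mon 2116:Sat✓ 2120:Thu 2124:Tue 2128:Sun
Saturday: 2116 → 1.

1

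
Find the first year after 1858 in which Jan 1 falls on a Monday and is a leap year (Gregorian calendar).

1872

Jan 1 advances by 2 weekdays after a leap year and by 1 after a common year.
1858: Jan 1 is Friday.
1859: Saturday
1860: Sunday (leap)
1861: Tuesday
1862: Wednesday
1863: Thursday
1864: Friday (leap)
1865: Sunday
1866: Monday
1867: Tuesday
1868: Wednesday (leap)
1869: Friday
1870: Saturday
1871: Sunday
1872: Monday (leap)
1872 begins on a Monday and is a leap year.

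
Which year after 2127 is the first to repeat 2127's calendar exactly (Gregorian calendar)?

Two years share a calendar iff Jan 1 falls on the same weekday and both are leap or both are common. 2127: Jan 1 is Wednesday, common year.
2128: Jan 1 Thursday, leap
2129: Jan 1 Saturday, common
2130: Jan 1 Sunday, common
2131: Jan 1 Monday, common
2132: Jan 1 Tuesday, leap
2133: Jan 1 Thursday, common
2134: Jan 1 Friday, common
2135: Jan 1 Saturday, common
2136: Jan 1 Sunday, leap
2137: Jan 1 Tuesday, common
2138: Jan 1 Wednesday, common
2138 matches on both conditions.

2138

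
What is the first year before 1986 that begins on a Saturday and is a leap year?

1972

Jan 1 advances by 2 weekdays after a leap year and by 1 after a common year.
1986: Jan 1 is Wednesday.
1985: Tuesday
1984: Sunday (leap)
1983: Saturday
1982: Friday
1981: Thursday
1980: Tuesday (leap)
1979: Monday
1978: Sunday
1977: Saturday
1976: Thursday (leap)
1975: Wednesday
1974: Tuesday
1973: Monday
1972: Saturday (leap)
1972 begins on a Saturday and is a leap year.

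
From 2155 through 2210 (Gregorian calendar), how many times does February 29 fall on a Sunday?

2

Leap years in 2155–2210: 13 of them.
Feb 29 weekday advances by 5 (mod 7) from one leap year to the next four years later (or differs when a century non-leap intervenes).
Leap-day weekdays: 2156:Sun✓ 2160:Fri 2164:Wed 2168:Mon 2172:Sat 2176:Thu 2180:Tue 2184:Sun✓ 2188:Fri 2192:Wed 2196:Mon 2204:Wed 2208:Mon
Sunday: 2156, 2184 → 2.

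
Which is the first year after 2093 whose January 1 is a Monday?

Jan 1 advances by 2 weekdays after a leap year and by 1 after a common year.
2093: Jan 1 is Thursday.
2094: Friday
2095: Saturday
2096: Sunday (leap)
2097: Tuesday
2098: Wednesday
2099: Thursday
2100: Friday
2101: Saturday
2102: Sunday
2103: Monday
2103 begins on a Monday

2103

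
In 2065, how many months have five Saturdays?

4

A month of length L has five Saturdays iff its first Saturday is on day ≤ L−28 (so day 1–3 in a 31-day month, 1–2 in a 30-day month, day 1 in a leap February).
Checking each month of 2065: Jan starts Thu (31d) ✓; Feb starts Sun (28d); Mar starts Sun (31d); Apr starts Wed (30d); May starts Fri (31d) ✓; Jun starts Mon (30d); Jul starts Wed (31d); Aug starts Sat (31d) ✓; Sep starts Tue (30d); Oct starts Thu (31d) ✓; Nov starts Sun (30d); Dec starts Tue (31d).
Five-Saturday months: January, May, August, October → 4.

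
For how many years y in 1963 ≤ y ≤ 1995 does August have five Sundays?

August has 31 days; it has five Sundays when Sunday falls among the first (month-length − 28) days — i.e. when August 1 is one of Sunday/Saturday/Friday.
August 1 by year: 1963:Thu 1964:Sat✓ 1965:Sun✓ 1966:Mon 1967:Tue 1968:Thu 1969:Fri✓ 1970:Sat✓ 1971:Sun✓ 1972:Tue 1973:Wed 1974:Thu 1975:Fri✓ 1976:Sun✓ 1977:Mon …(3 more)… 1981:Sat✓ 1982:Sun✓ 1983:Mon 1984:Wed 1985:Thu 1986:Fri✓ 1987:Sat✓ 1988:Mon 1989:Tue 1990:Wed 1991:Thu 1992:Sat✓ 1993:Sun✓ 1994:Mon 1995:Tue
Years with five Sundays: 1964, 1965, 1969, 1970, 1971, 1975, 1976, 1980, 1981, 1982, 1986, 1987, 1992, 1993 → 14.

14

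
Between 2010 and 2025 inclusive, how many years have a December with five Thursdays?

7

December has 31 days; it has five Thursdays when Thursday falls among the first (month-length − 28) days — i.e. when December 1 is one of Thursday/Wednesday/Tuesday.
December 1 by year: 2010:Wed✓ 2011:Thu✓ 2012:Sat 2013:Sun 2014:Mon 2015:Tue✓ 2016:Thu✓ 2017:Fri 2018:Sat 2019:Sun 2020:Tue✓ 2021:Wed✓ 2022:Thu✓ 2023:Fri 2024:Sun 2025:Mon
Years with five Thursdays: 2010, 2011, 2015, 2016, 2020, 2021, 2022 → 7.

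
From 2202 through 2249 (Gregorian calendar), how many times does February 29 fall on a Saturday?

2

Leap years in 2202–2249: 12 of them.
Feb 29 weekday advances by 5 (mod 7) from one leap year to the next four years later (or differs when a century non-leap intervenes).
Leap-day weekdays: 2204:Wed 2208:Mon 2212:Sat✓ 2216:Thu 2220:Tue 2224:Sun 2228:Fri 2232:Wed 2236:Mon 2240:Sat✓ 2244:Thu 2248:Tue
Saturday: 2212, 2240 → 2.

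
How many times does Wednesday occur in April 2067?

4

April 2067 has 30 days and begins on Friday.
The first Wednesday is April 6.
Wednesdays fall on 6, 13, 20, 27 — that's 4.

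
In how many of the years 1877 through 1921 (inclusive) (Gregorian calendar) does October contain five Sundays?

19

October has 31 days; it has five Sundays when Sunday falls among the first (month-length − 28) days — i.e. when October 1 is one of Sunday/Saturday/Friday.
October 1 by year: 1877:Mon 1878:Tue 1879:Wed 1880:Fri✓ 1881:Sat✓ 1882:Sun✓ 1883:Mon 1884:Wed 1885:Thu 1886:Fri✓ 1887:Sat✓ 1888:Mon 1889:Tue 1890:Wed 1891:Thu …(15 more)… 1907:Tue 1908:Thu 1909:Fri✓ 1910:Sat✓ 1911:Sun✓ 1912:Tue 1913:Wed 1914:Thu 1915:Fri✓ 1916:Sun✓ 1917:Mon 1918:Tue 1919:Wed 1920:Fri✓ 1921:Sat✓
Years with five Sundays: 1880, 1881, 1882, 1886, 1887, 1892, 1893, 1897, 1898, 1899, 1904, 1905, 1909, 1910, 1911, 1915, 1916, 1920, 1921 → 19.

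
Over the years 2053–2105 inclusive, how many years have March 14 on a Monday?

7

Track March 14's weekday year by year (advancing +1, or +2 across a Feb 29):
  2053: Fri  2054: Sat (+1)  2055: Sun (+1)  2056: Tue (+2)  2057: Wed (+1)
  2058: Thu (+1)  2059: Fri (+1)  2060: Sun (+2)  2061: Mon (+1) ✓  2062: Tue (+1)
  2063: Wed (+1)  2064: Fri (+2)  2065: Sat (+1)  2066: Sun (+1)  … (25 more years) …
  2092: Fri (+2)  2093: Sat (+1)  2094: Sun (+1)  2095: Mon (+1) ✓  2096: Wed (+2)
  2097: Thu (+1)  2098: Fri (+1)  2099: Sat (+1)  2100: Sun (+1)  2101: Mon (+1) ✓
  2102: Tue (+1)  2103: Wed (+1)  2104: Fri (+2)  2105: Sat (+1)
Monday years: 2061, 2067, 2072, 2078, 2089, 2095, 2101 — 7 in total.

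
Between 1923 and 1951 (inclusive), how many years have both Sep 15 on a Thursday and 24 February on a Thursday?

3

Check each year's weekday for Sep 15 and 24 February:
  1923: Sat/Sat  1924: Mon/Sun  1925: Tue/Tue  1926: Wed/Wed  1927: Thu/Thu ✓  1928: Sat/Fri  1929: Sun/Sun  1930: Mon/Mon  1931: Tue/Tue  1932: Thu/Wed  1933: Fri/Fri  1934: Sat/Sat  1935: Sun/Sun  1936: Tue/Mon  1937: Wed/Wed  1938: Thu/Thu ✓  1939: Fri/Fri  1940: Sun/Sat  1941: Mon/Mon  1942: Tue/Tue  1943: Wed/Wed  1944: Fri/Thu  1945: Sat/Sat  1946: Sun/Sun  1947: Mon/Mon  1948: Wed/Tue  1949: Thu/Thu ✓  1950: Fri/Fri  1951: Sat/Sat
Both conditions hold in: 1927, 1938, 1949 — 3.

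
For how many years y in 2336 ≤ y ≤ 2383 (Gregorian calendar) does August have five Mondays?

22

August has 31 days; it has five Mondays when Monday falls among the first (month-length − 28) days — i.e. when August 1 is one of Monday/Sunday/Saturday.
August 1 by year: 2336:Sat✓ 2337:Sun✓ 2338:Mon✓ 2339:Tue 2340:Thu 2341:Fri 2342:Sat✓ 2343:Sun✓ 2344:Tue 2345:Wed 2346:Thu 2347:Fri 2348:Sun✓ 2349:Mon✓ 2350:Tue …(18 more)… 2369:Fri 2370:Sat✓ 2371:Sun✓ 2372:Tue 2373:Wed 2374:Thu 2375:Fri 2376:Sun✓ 2377:Mon✓ 2378:Tue 2379:Wed 2380:Fri 2381:Sat✓ 2382:Sun✓ 2383:Mon✓
Years with five Mondays: 2336, 2337, 2338, 2342, 2343, 2348, 2349, 2353, 2354, 2355, 2359, 2360, 2364, 2365, 2366, 2370, 2371, 2376, 2377, 2381, 2382, 2383 → 22.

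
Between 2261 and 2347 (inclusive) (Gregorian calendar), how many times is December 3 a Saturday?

12

Track December 3's weekday year by year (advancing +1, or +2 across a Feb 29):
  2261: Tue  2262: Wed (+1)  2263: Thu (+1)  2264: Sat (+2) ✓  2265: Sun (+1)
  2266: Mon (+1)  2267: Tue (+1)  2268: Thu (+2)  2269: Fri (+1)  2270: Sat (+1) ✓
  2271: Sun (+1)  2272: Tue (+2)  2273: Wed (+1)  2274: Thu (+1)  … (59 more years) …
  2334: Mon (+1)  2335: Tue (+1)  2336: Thu (+2)  2337: Fri (+1)  2338: Sat (+1) ✓
  2339: Sun (+1)  2340: Tue (+2)  2341: Wed (+1)  2342: Thu (+1)  2343: Fri (+1)
  2344: Sun (+2)  2345: Mon (+1)  2346: Tue (+1)  2347: Wed (+1)
Saturday years: 2264, 2270, 2281, 2287, 2292, 2298, 2304, 2310, 2321, 2327, 2332, 2338 — 12 in total.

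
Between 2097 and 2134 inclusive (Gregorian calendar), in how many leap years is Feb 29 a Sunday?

Leap years in 2097–2134: 8 of them.
Feb 29 weekday advances by 5 (mod 7) from one leap year to the next four years later (or differs when a century non-leap intervenes).
Leap-day weekdays: 2104:Fri 2108:Wed 2112:Mon 2116:Sat 2120:Thu 2124:Tue 2128:Sun✓ 2132:Fri
Sunday: 2128 → 1.

1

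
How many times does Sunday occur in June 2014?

5

June 2014 has 30 days and begins on Sunday.
The first Sunday is June 1.
Sundays fall on 1, 8, 15, 22, 29 — that's 5.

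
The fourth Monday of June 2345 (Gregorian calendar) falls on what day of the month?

25

June 1, 2345 is a Friday, so the first Monday is the 4th.
The fourth Monday is 4 + 21 = 25.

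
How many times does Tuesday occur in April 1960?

April 1960 has 30 days and begins on Friday.
The first Tuesday is April 5.
Tuesdays fall on 5, 12, 19, 26 — that's 4.

4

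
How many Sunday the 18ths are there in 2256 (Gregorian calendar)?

Check the 18th of each month of 2256: Jan 18: Fri, Feb 18: Mon, Mar 18: Tue, Apr 18: Fri, May 18: Sun, Jun 18: Wed, Jul 18: Fri, Aug 18: Mon, Sep 18: Thu, Oct 18: Sat, Nov 18: Tue, Dec 18: Thu.
Sunday occurs in May — 1 month.

1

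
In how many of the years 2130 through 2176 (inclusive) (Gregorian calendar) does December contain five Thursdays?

December has 31 days; it has five Thursdays when Thursday falls among the first (month-length − 28) days — i.e. when December 1 is one of Thursday/Wednesday/Tuesday.
December 1 by year: 2130:Fri 2131:Sat 2132:Mon 2133:Tue✓ 2134:Wed✓ 2135:Thu✓ 2136:Sat 2137:Sun 2138:Mon 2139:Tue✓ 2140:Thu✓ 2141:Fri 2142:Sat 2143:Sun 2144:Tue✓ …(17 more)… 2162:Wed✓ 2163:Thu✓ 2164:Sat 2165:Sun 2166:Mon 2167:Tue✓ 2168:Thu✓ 2169:Fri 2170:Sat 2171:Sun 2172:Tue✓ 2173:Wed✓ 2174:Thu✓ 2175:Fri 2176:Sun
Years with five Thursdays: 2133, 2134, 2135, 2139, 2140, 2144, 2145, 2146, 2150, 2151, 2156, 2157, 2161, 2162, 2163, 2167, 2168, 2172, 2173, 2174 → 20.

20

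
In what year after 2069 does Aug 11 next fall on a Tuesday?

From one year to the next, a fixed date's weekday advances by 1, or by 2 when a Feb 29 lies between the two dates.
2069: August 11 is Sunday.
2070: Monday (+1)
2071: Tuesday (+1)
Aug 11 falls on a Tuesday in 2071.

2071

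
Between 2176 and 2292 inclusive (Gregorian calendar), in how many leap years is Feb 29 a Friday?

Leap years in 2176–2292: 29 of them.
Feb 29 weekday advances by 5 (mod 7) from one leap year to the next four years later (or differs when a century non-leap intervenes).
Leap-day weekdays: 2176:Thu 2180:Tue 2184:Sun 2188:Fri✓ 2192:Wed 2196:Mon 2204:Wed 2208:Mon 2212:Sat 2216:Thu 2220:Tue 2224:Sun 2228:Fri✓ …(3 more)… 2244:Thu 2248:Tue 2252:Sun 2256:Fri✓ 2260:Wed 2264:Mon 2268:Sat 2272:Thu 2276:Tue 2280:Sun 2284:Fri✓ 2288:Wed 2292:Mon
Friday: 2188, 2228, 2256, 2284 → 4.

4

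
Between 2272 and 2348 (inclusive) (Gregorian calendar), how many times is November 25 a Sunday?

Track November 25's weekday year by year (advancing +1, or +2 across a Feb 29):
  2272: Mon  2273: Tue (+1)  2274: Wed (+1)  2275: Thu (+1)  2276: Sat (+2)
  2277: Sun (+1) ✓  2278: Mon (+1)  2279: Tue (+1)  2280: Thu (+2)  2281: Fri (+1)
  2282: Sat (+1)  2283: Sun (+1) ✓  2284: Tue (+2)  2285: Wed (+1)  … (49 more years) …
  2335: Mon (+1)  2336: Wed (+2)  2337: Thu (+1)  2338: Fri (+1)  2339: Sat (+1)
  2340: Mon (+2)  2341: Tue (+1)  2342: Wed (+1)  2343: Thu (+1)  2344: Sat (+2)
  2345: Sun (+1) ✓  2346: Mon (+1)  2347: Tue (+1)  2348: Thu (+2)
Sunday years: 2277, 2283, 2288, 2294, 2300, 2306, 2317, 2323, 2328, 2334, 2345 — 11 in total.

11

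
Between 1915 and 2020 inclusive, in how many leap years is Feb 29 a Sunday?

Leap years in 1915–2020: 27 of them.
Feb 29 weekday advances by 5 (mod 7) from one leap year to the next four years later (or differs when a century non-leap intervenes).
Leap-day weekdays: 1916:Tue 1920:Sun✓ 1924:Fri 1928:Wed 1932:Mon 1936:Sat 1940:Thu 1944:Tue 1948:Sun✓ 1952:Fri 1956:Wed 1960:Mon 1964:Sat 1968:Thu 1972:Tue 1976:Sun✓ 1980:Fri 1984:Wed 1988:Mon 1992:Sat 1996:Thu 2000:Tue 2004:Sun✓ 2008:Fri 2012:Wed 2016:Mon 2020:Sat
Sunday: 1920, 1948, 1976, 2004 → 4.

4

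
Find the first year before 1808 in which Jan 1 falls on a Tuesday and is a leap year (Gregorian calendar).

Jan 1 advances by 2 weekdays after a leap year and by 1 after a common year.
1808: Jan 1 is Friday (leap).
1807: Thursday
1806: Wednesday
1805: Tuesday
1804: Sunday (leap)
1803: Saturday
1802: Friday
1801: Thursday
1800: Wednesday
1799: Tuesday
1798: Monday
1797: Sunday
1796: Friday (leap)
1795: Thursday
1794: Wednesday
1793: Tuesday
1792: Sunday (leap)
1791: Saturday
1790: Friday
1789: Thursday
1788: Tuesday (leap)
1788 begins on a Tuesday and is a leap year.

1788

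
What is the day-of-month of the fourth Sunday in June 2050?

June 1, 2050 is a Wednesday, so the first Sunday is the 5th.
The fourth Sunday is 5 + 21 = 26.

26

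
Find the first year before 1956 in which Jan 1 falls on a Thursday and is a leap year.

1948

Jan 1 advances by 2 weekdays after a leap year and by 1 after a common year.
1956: Jan 1 is Sunday (leap).
1955: Saturday
1954: Friday
1953: Thursday
1952: Tuesday (leap)
1951: Monday
1950: Sunday
1949: Saturday
1948: Thursday (leap)
1948 begins on a Thursday and is a leap year.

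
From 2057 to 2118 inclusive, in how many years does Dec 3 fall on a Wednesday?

9

Track Dec 3's weekday year by year (advancing +1, or +2 across a Feb 29):
  2057: Mon  2058: Tue (+1)  2059: Wed (+1) ✓  2060: Fri (+2)  2061: Sat (+1)
  2062: Sun (+1)  2063: Mon (+1)  2064: Wed (+2) ✓  2065: Thu (+1)  2066: Fri (+1)
  2067: Sat (+1)  2068: Mon (+2)  2069: Tue (+1)  2070: Wed (+1) ✓  … (34 more years) …
  2105: Thu (+1)  2106: Fri (+1)  2107: Sat (+1)  2108: Mon (+2)  2109: Tue (+1)
  2110: Wed (+1) ✓  2111: Thu (+1)  2112: Sat (+2)  2113: Sun (+1)  2114: Mon (+1)
  2115: Tue (+1)  2116: Thu (+2)  2117: Fri (+1)  2118: Sat (+1)
Wednesday years: 2059, 2064, 2070, 2081, 2087, 2092, 2098, 2104, 2110 — 9 in total.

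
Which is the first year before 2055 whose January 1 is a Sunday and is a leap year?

Jan 1 advances by 2 weekdays after a leap year and by 1 after a common year.
2055: Jan 1 is Friday.
2054: Thursday
2053: Wednesday
2052: Monday (leap)
2051: Sunday
2050: Saturday
2049: Friday
2048: Wednesday (leap)
2047: Tuesday
2046: Monday
2045: Sunday
2044: Friday (leap)
2043: Thursday
2042: Wednesday
2041: Tuesday
2040: Sunday (leap)
2040 begins on a Sunday and is a leap year.

2040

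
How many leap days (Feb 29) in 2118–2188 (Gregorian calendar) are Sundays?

Leap years in 2118–2188: 18 of them.
Feb 29 weekday advances by 5 (mod 7) from one leap year to the next four years later (or differs when a century non-leap intervenes).
Leap-day weekdays: 2120:Thu 2124:Tue 2128:Sun✓ 2132:Fri 2136:Wed 2140:Mon 2144:Sat 2148:Thu 2152:Tue 2156:Sun✓ 2160:Fri 2164:Wed 2168:Mon 2172:Sat 2176:Thu 2180:Tue 2184:Sun✓ 2188:Fri
Sunday: 2128, 2156, 2184 → 3.

3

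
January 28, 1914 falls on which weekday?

January 1, 1914 is a Thursday.
January 28 is day 28 of the year, i.e. 27 days after Jan 1.
27 mod 7 = 6, so advance 6 weekdays from Thursday: Wednesday.

Wednesday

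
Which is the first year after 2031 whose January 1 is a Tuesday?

2036

Jan 1 advances by 2 weekdays after a leap year and by 1 after a common year.
2031: Jan 1 is Wednesday.
2032: Thursday (leap)
2033: Saturday
2034: Sunday
2035: Monday
2036: Tuesday (leap)
2036 begins on a Tuesday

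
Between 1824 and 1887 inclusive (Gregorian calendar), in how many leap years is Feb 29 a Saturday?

Leap years in 1824–1887: 16 of them.
Feb 29 weekday advances by 5 (mod 7) from one leap year to the next four years later (or differs when a century non-leap intervenes).
Leap-day weekdays: 1824:Sun 1828:Fri 1832:Wed 1836:Mon 1840:Sat✓ 1844:Thu 1848:Tue 1852:Sun 1856:Fri 1860:Wed 1864:Mon 1868:Sat✓ 1872:Thu 1876:Tue 1880:Sun 1884:Fri
Saturday: 1840, 1868 → 2.

2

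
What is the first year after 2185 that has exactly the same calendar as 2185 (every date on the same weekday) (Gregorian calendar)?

2191

Two years share a calendar iff Jan 1 falls on the same weekday and both are leap or both are common. 2185: Jan 1 is Saturday, common year.
2186: Jan 1 Sunday, common
2187: Jan 1 Monday, common
2188: Jan 1 Tuesday, leap
2189: Jan 1 Thursday, common
2190: Jan 1 Friday, common
2191: Jan 1 Saturday, common
2191 matches on both conditions.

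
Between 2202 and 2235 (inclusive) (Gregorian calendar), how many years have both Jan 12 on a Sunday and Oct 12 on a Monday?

1

Check each year's weekday for Jan 12 and Oct 12:
  2202: Tue/Tue  2203: Wed/Wed  2204: Thu/Fri  2205: Sat/Sat  2206: Sun/Sun  2207: Mon/Mon  2208: Tue/Wed  2209: Thu/Thu  2210: Fri/Fri  2211: Sat/Sat  2212: Sun/Mon ✓  2213: Tue/Tue  2214: Wed/Wed  2215: Thu/Thu  …(6 more)…  2222: Sat/Sat  2223: Sun/Sun  2224: Mon/Tue  2225: Wed/Wed  2226: Thu/Thu  2227: Fri/Fri  2228: Sat/Sun  2229: Mon/Mon  2230: Tue/Tue  2231: Wed/Wed  2232: Thu/Fri  2233: Sat/Sat  2234: Sun/Sun  2235: Mon/Mon
Both conditions hold in: 2212 — 1.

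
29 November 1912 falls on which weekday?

Friday

January 1, 1912 is a Monday.
November 29 is day 334 of the year, i.e. 333 days after Jan 1.
333 mod 7 = 4, so advance 4 weekdays from Monday: Friday.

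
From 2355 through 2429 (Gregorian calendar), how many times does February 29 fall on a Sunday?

2

Leap years in 2355–2429: 19 of them.
Feb 29 weekday advances by 5 (mod 7) from one leap year to the next four years later (or differs when a century non-leap intervenes).
Leap-day weekdays: 2356:Wed 2360:Mon 2364:Sat 2368:Thu 2372:Tue 2376:Sun✓ 2380:Fri 2384:Wed 2388:Mon 2392:Sat 2396:Thu 2400:Tue 2404:Sun✓ 2408:Fri 2412:Wed 2416:Mon 2420:Sat 2424:Thu 2428:Tue
Sunday: 2376, 2404 → 2.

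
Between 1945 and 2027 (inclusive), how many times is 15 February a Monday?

Track 15 February's weekday year by year (advancing +1, or +2 across a Feb 29):
  1945: Thu  1946: Fri (+1)  1947: Sat (+1)  1948: Sun (+1)  1949: Tue (+2)
  1950: Wed (+1)  1951: Thu (+1)  1952: Fri (+1)  1953: Sun (+2)  1954: Mon (+1) ✓
  1955: Tue (+1)  1956: Wed (+1)  1957: Fri (+2)  1958: Sat (+1)  … (55 more years) …
  2014: Sat (+1)  2015: Sun (+1)  2016: Mon (+1) ✓  2017: Wed (+2)  2018: Thu (+1)
  2019: Fri (+1)  2020: Sat (+1)  2021: Mon (+2) ✓  2022: Tue (+1)  2023: Wed (+1)
  2024: Thu (+1)  2025: Sat (+2)  2026: Sun (+1)  2027: Mon (+1) ✓
Monday years: 1954, 1960, 1965, 1971, 1982, 1988, 1993, 1999, 2010, 2016, 2021, 2027 — 12 in total.

12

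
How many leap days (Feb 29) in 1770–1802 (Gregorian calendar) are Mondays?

1

Leap years in 1770–1802: 7 of them.
Feb 29 weekday advances by 5 (mod 7) from one leap year to the next four years later (or differs when a century non-leap intervenes).
Leap-day weekdays: 1772:Sat 1776:Thu 1780:Tue 1784:Sun 1788:Fri 1792:Wed 1796:Mon✓
Monday: 1796 → 1.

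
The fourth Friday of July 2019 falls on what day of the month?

July 1, 2019 is a Monday, so the first Friday is the 5th.
The fourth Friday is 5 + 21 = 26.

26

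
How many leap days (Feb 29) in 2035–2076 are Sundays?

1

Leap years in 2035–2076: 11 of them.
Feb 29 weekday advances by 5 (mod 7) from one leap year to the next four years later (or differs when a century non-leap intervenes).
Leap-day weekdays: 2036:Fri 2040:Wed 2044:Mon 2048:Sat 2052:Thu 2056:Tue 2060:Sun✓ 2064:Fri 2068:Wed 2072:Mon 2076:Sat
Sunday: 2060 → 1.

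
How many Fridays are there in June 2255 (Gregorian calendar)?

5

June 2255 has 30 days and begins on Friday.
The first Friday is June 1.
Fridays fall on 1, 8, 15, 22, 29 — that's 5.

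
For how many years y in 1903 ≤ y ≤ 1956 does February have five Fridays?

2

February has 28 days (29 in leap years); it has five Fridays when Friday falls among the first (month-length − 28) days — i.e. when February 1 is Friday in a leap year (never in a common year).
February 1 by year: 1903:Sun 1904:Mon 1905:Wed 1906:Thu 1907:Fri 1908:Sat 1909:Mon 1910:Tue 1911:Wed 1912:Thu 1913:Sat 1914:Sun 1915:Mon 1916:Tue 1917:Thu …(24 more)… 1942:Sun 1943:Mon 1944:Tue 1945:Thu 1946:Fri 1947:Sat 1948:Sun 1949:Tue 1950:Wed 1951:Thu 1952:Fri✓ 1953:Sun 1954:Mon 1955:Tue 1956:Wed
Years with five Fridays: 1924, 1952 → 2.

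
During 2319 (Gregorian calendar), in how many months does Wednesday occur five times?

5

A month of length L has five Wednesdays iff its first Wednesday is on day ≤ L−28 (so day 1–3 in a 31-day month, 1–2 in a 30-day month, day 1 in a leap February).
Checking each month of 2319: Jan starts Wed (31d) ✓; Feb starts Sat (28d); Mar starts Sat (31d); Apr starts Tue (30d) ✓; May starts Thu (31d); Jun starts Sun (30d); Jul starts Tue (31d) ✓; Aug starts Fri (31d); Sep starts Mon (30d); Oct starts Wed (31d) ✓; Nov starts Sat (30d); Dec starts Mon (31d) ✓.
Five-Wednesday months: January, April, July, October, December → 5.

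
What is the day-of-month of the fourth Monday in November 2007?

November 1, 2007 is a Thursday, so the first Monday is the 5th.
The fourth Monday is 5 + 21 = 26.

26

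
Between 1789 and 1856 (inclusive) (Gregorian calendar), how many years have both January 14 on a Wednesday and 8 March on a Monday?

Check each year's weekday for January 14 and 8 March:
  1789: Wed/Sun  1790: Thu/Mon  1791: Fri/Tue  1792: Sat/Thu  1793: Mon/Fri  1794: Tue/Sat  1795: Wed/Sun  1796: Thu/Tue  1797: Sat/Wed  1798: Sun/Thu  1799: Mon/Fri  1800: Tue/Sat  1801: Wed/Sun  1802: Thu/Mon  …(40 more)…  1843: Sat/Wed  1844: Sun/Fri  1845: Tue/Sat  1846: Wed/Sun  1847: Thu/Mon  1848: Fri/Wed  1849: Sun/Thu  1850: Mon/Fri  1851: Tue/Sat  1852: Wed/Mon ✓  1853: Fri/Tue  1854: Sat/Wed  1855: Sun/Thu  1856: Mon/Sat
Both conditions hold in: 1824, 1852 — 2.

2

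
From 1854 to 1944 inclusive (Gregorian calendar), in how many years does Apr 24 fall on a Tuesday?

13

Track Apr 24's weekday year by year (advancing +1, or +2 across a Feb 29):
  1854: Mon  1855: Tue (+1) ✓  1856: Thu (+2)  1857: Fri (+1)  1858: Sat (+1)
  1859: Sun (+1)  1860: Tue (+2) ✓  1861: Wed (+1)  1862: Thu (+1)  1863: Fri (+1)
  1864: Sun (+2)  1865: Mon (+1)  1866: Tue (+1) ✓  1867: Wed (+1)  … (63 more years) …
  1931: Fri (+1)  1932: Sun (+2)  1933: Mon (+1)  1934: Tue (+1) ✓  1935: Wed (+1)
  1936: Fri (+2)  1937: Sat (+1)  1938: Sun (+1)  1939: Mon (+1)  1940: Wed (+2)
  1941: Thu (+1)  1942: Fri (+1)  1943: Sat (+1)  1944: Mon (+2)
Tuesday years: 1855, 1860, 1866, 1877, 1883, 1888, 1894, 1900, 1906, 1917, 1923, 1928, 1934 — 13 in total.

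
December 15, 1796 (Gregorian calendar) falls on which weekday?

Thursday

January 1, 1796 is a Friday.
December 15 is day 350 of the year, i.e. 349 days after Jan 1.
349 mod 7 = 6, so advance 6 weekdays from Friday: Thursday.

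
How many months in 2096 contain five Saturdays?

A month of length L has five Saturdays iff its first Saturday is on day ≤ L−28 (so day 1–3 in a 31-day month, 1–2 in a 30-day month, day 1 in a leap February).
Checking each month of 2096: Jan starts Sun (31d); Feb starts Wed (29d); Mar starts Thu (31d) ✓; Apr starts Sun (30d); May starts Tue (31d); Jun starts Fri (30d) ✓; Jul starts Sun (31d); Aug starts Wed (31d); Sep starts Sat (30d) ✓; Oct starts Mon (31d); Nov starts Thu (30d); Dec starts Sat (31d) ✓.
Five-Saturday months: March, June, September, December → 4.

4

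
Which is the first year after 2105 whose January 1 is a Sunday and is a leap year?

2108

Jan 1 advances by 2 weekdays after a leap year and by 1 after a common year.
2105: Jan 1 is Thursday.
2106: Friday
2107: Saturday
2108: Sunday (leap)
2108 begins on a Sunday and is a leap year.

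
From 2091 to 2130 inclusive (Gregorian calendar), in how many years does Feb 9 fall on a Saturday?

Track Feb 9's weekday year by year (advancing +1, or +2 across a Feb 29):
  2091: Fri  2092: Sat (+1) ✓  2093: Mon (+2)  2094: Tue (+1)  2095: Wed (+1)
  2096: Thu (+1)  2097: Sat (+2) ✓  2098: Sun (+1)  2099: Mon (+1)  2100: Tue (+1)
  2101: Wed (+1)  2102: Thu (+1)  2103: Fri (+1)  2104: Sat (+1) ✓  … (12 more years) …
  2117: Tue (+2)  2118: Wed (+1)  2119: Thu (+1)  2120: Fri (+1)  2121: Sun (+2)
  2122: Mon (+1)  2123: Tue (+1)  2124: Wed (+1)  2125: Fri (+2)  2126: Sat (+1) ✓
  2127: Sun (+1)  2128: Mon (+1)  2129: Wed (+2)  2130: Thu (+1)
Saturday years: 2092, 2097, 2104, 2109, 2115, 2126 — 6 in total.

6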